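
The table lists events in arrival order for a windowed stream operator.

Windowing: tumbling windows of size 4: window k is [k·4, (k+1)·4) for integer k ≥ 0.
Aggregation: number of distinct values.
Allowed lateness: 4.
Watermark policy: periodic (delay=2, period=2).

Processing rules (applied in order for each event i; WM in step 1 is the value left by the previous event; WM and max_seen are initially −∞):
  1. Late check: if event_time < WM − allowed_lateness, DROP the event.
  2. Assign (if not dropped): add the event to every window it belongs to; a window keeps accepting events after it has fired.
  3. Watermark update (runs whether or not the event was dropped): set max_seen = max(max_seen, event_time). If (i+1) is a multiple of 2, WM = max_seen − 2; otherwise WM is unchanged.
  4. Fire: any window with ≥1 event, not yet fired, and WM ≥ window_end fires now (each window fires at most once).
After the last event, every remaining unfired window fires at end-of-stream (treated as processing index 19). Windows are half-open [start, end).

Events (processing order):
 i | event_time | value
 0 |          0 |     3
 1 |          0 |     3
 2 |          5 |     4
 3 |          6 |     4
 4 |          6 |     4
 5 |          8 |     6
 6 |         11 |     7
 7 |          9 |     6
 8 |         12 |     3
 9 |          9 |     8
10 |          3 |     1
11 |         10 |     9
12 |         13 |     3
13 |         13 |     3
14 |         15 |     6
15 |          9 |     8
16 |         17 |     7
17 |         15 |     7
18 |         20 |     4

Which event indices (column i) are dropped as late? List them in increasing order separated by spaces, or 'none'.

10

i=0 t=0 v=3: → [0,4); WM=−∞
i=1 t=0 v=3: → [0,4); WM=-2
i=2 t=5 v=4: → [4,8); WM=-2
i=3 t=6 v=4: → [4,8); WM=4; [0,4) fires=1
i=4 t=6 v=4: → [4,8); WM=4
i=5 t=8 v=6: → [8,12); WM=6
i=6 t=11 v=7: → [8,12); WM=6
i=7 t=9 v=6: → [8,12); WM=9; [4,8) fires=1
i=8 t=12 v=3: → [12,16); WM=9
i=9 t=9 v=8: → [8,12); WM=10
i=10 t=3 v=1: DROP (t<10-4); WM=10
i=11 t=10 v=9: → [8,12); WM=10
i=12 t=13 v=3: → [12,16); WM=10
i=13 t=13 v=3: → [12,16); WM=11
i=14 t=15 v=6: → [12,16); WM=11
i=15 t=9 v=8: → [8,12); WM=13; [8,12) fires=4
i=16 t=17 v=7: → [16,20); WM=13
i=17 t=15 v=7: → [12,16); WM=15
i=18 t=20 v=4: → [20,24); WM=15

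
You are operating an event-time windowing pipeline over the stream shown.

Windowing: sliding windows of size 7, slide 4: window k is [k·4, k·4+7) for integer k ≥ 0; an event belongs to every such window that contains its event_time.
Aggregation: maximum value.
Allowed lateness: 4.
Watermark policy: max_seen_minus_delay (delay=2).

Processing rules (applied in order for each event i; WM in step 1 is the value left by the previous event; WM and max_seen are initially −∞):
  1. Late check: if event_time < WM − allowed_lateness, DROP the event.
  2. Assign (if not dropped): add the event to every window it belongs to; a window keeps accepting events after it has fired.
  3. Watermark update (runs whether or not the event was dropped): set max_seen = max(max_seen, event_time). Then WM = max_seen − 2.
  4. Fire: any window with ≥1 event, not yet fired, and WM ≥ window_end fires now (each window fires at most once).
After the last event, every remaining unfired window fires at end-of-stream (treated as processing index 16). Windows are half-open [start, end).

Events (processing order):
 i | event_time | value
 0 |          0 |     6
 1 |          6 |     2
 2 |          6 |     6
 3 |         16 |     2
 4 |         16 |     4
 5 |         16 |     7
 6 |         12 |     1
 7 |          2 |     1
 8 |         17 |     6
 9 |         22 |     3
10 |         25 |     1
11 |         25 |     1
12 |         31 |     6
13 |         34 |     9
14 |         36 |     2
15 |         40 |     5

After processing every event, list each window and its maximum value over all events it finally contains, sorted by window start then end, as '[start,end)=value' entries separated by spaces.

[0,7)=6 [4,11)=6 [8,15)=1 [12,19)=7 [16,23)=7 [20,27)=3 [24,31)=1 [28,35)=9 [32,39)=9 [36,43)=5 [40,47)=5

i=0 t=0 v=6: → [0,7); WM=-2
i=1 t=6 v=2: → [4,11),[0,7); WM=4
i=2 t=6 v=6: → [4,11),[0,7); WM=4
i=3 t=16 v=2: → [16,23),[12,19); WM=14; [0,7) fires=6 [4,11) fires=6
i=4 t=16 v=4: → [16,23),[12,19); WM=14
i=5 t=16 v=7: → [16,23),[12,19); WM=14
i=6 t=12 v=1: → [12,19),[8,15); WM=14
i=7 t=2 v=1: DROP (t<14-4); WM=14
i=8 t=17 v=6: → [16,23),[12,19); WM=15; [8,15) fires=1
i=9 t=22 v=3: → [20,27),[16,23); WM=20; [12,19) fires=7
i=10 t=25 v=1: → [24,31),[20,27); WM=23; [16,23) fires=7
i=11 t=25 v=1: → [24,31),[20,27); WM=23
i=12 t=31 v=6: → [28,35); WM=29; [20,27) fires=3
i=13 t=34 v=9: → [32,39),[28,35); WM=32; [24,31) fires=1
i=14 t=36 v=2: → [36,43),[32,39); WM=34
i=15 t=40 v=5: → [40,47),[36,43); WM=38; [28,35) fires=9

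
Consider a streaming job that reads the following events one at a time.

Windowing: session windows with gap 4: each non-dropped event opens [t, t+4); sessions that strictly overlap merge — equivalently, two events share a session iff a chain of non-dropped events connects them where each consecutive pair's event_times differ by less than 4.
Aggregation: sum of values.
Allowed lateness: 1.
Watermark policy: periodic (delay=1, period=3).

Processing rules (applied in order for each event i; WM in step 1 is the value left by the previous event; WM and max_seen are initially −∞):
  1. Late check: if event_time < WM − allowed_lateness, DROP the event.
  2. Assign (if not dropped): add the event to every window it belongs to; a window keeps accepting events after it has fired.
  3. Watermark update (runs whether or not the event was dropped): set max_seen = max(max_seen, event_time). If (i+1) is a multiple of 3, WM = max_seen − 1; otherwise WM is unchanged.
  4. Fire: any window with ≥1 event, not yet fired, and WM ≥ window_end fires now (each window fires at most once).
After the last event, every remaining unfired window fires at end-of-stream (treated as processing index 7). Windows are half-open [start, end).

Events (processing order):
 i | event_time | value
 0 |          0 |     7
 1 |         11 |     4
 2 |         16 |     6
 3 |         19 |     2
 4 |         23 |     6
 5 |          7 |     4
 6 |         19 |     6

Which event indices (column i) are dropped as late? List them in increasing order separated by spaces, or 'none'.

5 6

i=0 t=0 v=7: → [0,4); WM=−∞
i=1 t=11 v=4: → [11,15); WM=−∞
i=2 t=16 v=6: → [16,20); WM=15
i=3 t=19 v=2: → [16,23); WM=15
i=4 t=23 v=6: → [23,27); WM=15
i=5 t=7 v=4: DROP (t<15-1); WM=22
i=6 t=19 v=6: DROP (t<22-1); WM=22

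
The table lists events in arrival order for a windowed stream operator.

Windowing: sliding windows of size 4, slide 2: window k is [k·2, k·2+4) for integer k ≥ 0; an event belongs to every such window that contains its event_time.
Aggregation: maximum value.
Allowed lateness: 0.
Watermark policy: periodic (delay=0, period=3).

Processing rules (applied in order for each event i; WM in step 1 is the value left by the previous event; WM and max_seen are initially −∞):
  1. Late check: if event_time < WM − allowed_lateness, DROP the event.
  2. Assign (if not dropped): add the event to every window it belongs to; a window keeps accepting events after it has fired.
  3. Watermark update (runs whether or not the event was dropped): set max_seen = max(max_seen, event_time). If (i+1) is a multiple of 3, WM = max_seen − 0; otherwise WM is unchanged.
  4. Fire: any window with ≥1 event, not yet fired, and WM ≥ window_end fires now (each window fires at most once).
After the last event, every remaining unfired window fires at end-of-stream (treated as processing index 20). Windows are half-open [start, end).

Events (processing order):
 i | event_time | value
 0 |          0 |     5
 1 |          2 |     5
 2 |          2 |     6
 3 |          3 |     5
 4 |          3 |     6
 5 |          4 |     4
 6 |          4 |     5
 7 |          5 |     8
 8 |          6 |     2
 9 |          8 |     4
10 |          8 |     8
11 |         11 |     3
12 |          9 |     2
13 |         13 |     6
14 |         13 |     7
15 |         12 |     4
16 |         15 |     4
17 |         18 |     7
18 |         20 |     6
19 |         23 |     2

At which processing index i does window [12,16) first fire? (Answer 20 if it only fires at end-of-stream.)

i=0 t=0 v=5: → [0,4); WM=−∞
i=1 t=2 v=5: → [2,6),[0,4); WM=−∞
i=2 t=2 v=6: → [2,6),[0,4); WM=2
i=3 t=3 v=5: → [2,6),[0,4); WM=2
i=4 t=3 v=6: → [2,6),[0,4); WM=2
i=5 t=4 v=4: → [4,8),[2,6); WM=4; [0,4) fires=6
i=6 t=4 v=5: → [4,8),[2,6); WM=4
i=7 t=5 v=8: → [4,8),[2,6); WM=4
i=8 t=6 v=2: → [6,10),[4,8); WM=6; [2,6) fires=8
i=9 t=8 v=4: → [8,12),[6,10); WM=6
i=10 t=8 v=8: → [8,12),[6,10); WM=6
i=11 t=11 v=3: → [10,14),[8,12); WM=11; [4,8) fires=8 [6,10) fires=8
i=12 t=9 v=2: DROP (t<11-0); WM=11
i=13 t=13 v=6: → [12,16),[10,14); WM=11
i=14 t=13 v=7: → [12,16),[10,14); WM=13; [8,12) fires=8
i=15 t=12 v=4: DROP (t<13-0); WM=13
i=16 t=15 v=4: → [14,18),[12,16); WM=13
i=17 t=18 v=7: → [18,22),[16,20); WM=18; [10,14) fires=7 [12,16) fires=7 [14,18) fires=4
i=18 t=20 v=6: → [20,24),[18,22); WM=18
i=19 t=23 v=2: → [22,26),[20,24); WM=18

17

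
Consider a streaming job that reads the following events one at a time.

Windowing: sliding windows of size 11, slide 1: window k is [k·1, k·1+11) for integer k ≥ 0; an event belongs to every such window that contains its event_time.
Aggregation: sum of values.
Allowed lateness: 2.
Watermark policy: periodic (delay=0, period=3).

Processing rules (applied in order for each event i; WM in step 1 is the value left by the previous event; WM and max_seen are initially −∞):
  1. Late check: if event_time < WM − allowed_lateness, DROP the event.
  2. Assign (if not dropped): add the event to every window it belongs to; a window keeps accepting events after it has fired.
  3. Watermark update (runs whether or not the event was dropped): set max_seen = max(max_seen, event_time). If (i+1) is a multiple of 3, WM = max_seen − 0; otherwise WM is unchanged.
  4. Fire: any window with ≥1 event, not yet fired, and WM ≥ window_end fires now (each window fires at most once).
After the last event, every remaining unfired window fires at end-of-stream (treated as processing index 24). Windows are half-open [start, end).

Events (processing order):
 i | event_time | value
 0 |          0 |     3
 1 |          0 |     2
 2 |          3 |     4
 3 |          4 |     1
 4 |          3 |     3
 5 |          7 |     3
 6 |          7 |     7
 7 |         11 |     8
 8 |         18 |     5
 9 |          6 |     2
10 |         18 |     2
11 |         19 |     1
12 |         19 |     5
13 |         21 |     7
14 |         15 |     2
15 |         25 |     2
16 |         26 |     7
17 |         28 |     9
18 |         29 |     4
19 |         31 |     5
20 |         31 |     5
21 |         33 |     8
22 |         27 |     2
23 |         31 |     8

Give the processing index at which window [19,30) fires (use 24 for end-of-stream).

20

i=0 t=0 v=3: → [0,11); WM=−∞
i=1 t=0 v=2: → [0,11); WM=−∞
i=2 t=3 v=4: → [3,14),[2,13),[1,12),[0,11); WM=3
i=3 t=4 v=1: → [4,15),[3,14),[2,13),[1,12),[0,11); WM=3
i=4 t=3 v=3: → [3,14),[2,13),[1,12),[0,11); WM=3
i=5 t=7 v=3: → [7,18),[6,17),[5,16),[4,15),[3,14),[2,13),[1,12),[0,11); WM=7
i=6 t=7 v=7: → [7,18),[6,17),[5,16),[4,15),[3,14),[2,13),[1,12),[0,11); WM=7
i=7 t=11 v=8: → [11,22),[10,21),[9,20),[8,19),[7,18),[6,17),[5,16),[4,15),[3,14),[2,13),[1,12); WM=7
i=8 t=18 v=5: → [18,29),[17,28),[16,27),[15,26),[14,25),[13,24),[12,23),[11,22),[10,21),[9,20),[8,19); WM=18; [0,11) fires=23 [1,12) fires=26 [2,13) fires=26 [3,14) fires=26 [4,15) fires=19 [5,16) fires=18 [6,17) fires=18 [7,18) fires=18
i=9 t=6 v=2: DROP (t<18-2); WM=18
i=10 t=18 v=2: → [18,29),[17,28),[16,27),[15,26),[14,25),[13,24),[12,23),[11,22),[10,21),[9,20),[8,19); WM=18
i=11 t=19 v=1: → [19,30),[18,29),[17,28),[16,27),[15,26),[14,25),[13,24),[12,23),[11,22),[10,21),[9,20); WM=19; [8,19) fires=15
i=12 t=19 v=5: → [19,30),[18,29),[17,28),[16,27),[15,26),[14,25),[13,24),[12,23),[11,22),[10,21),[9,20); WM=19
i=13 t=21 v=7: → [21,32),[20,31),[19,30),[18,29),[17,28),[16,27),[15,26),[14,25),[13,24),[12,23),[11,22); WM=19
i=14 t=15 v=2: DROP (t<19-2); WM=21; [9,20) fires=21 [10,21) fires=21
i=15 t=25 v=2: → [25,36),[24,35),[23,34),[22,33),[21,32),[20,31),[19,30),[18,29),[17,28),[16,27),[15,26); WM=21
i=16 t=26 v=7: → [26,37),[25,36),[24,35),[23,34),[22,33),[21,32),[20,31),[19,30),[18,29),[17,28),[16,27); WM=21
i=17 t=28 v=9: → [28,39),[27,38),[26,37),[25,36),[24,35),[23,34),[22,33),[21,32),[20,31),[19,30),[18,29); WM=28; [11,22) fires=28 [12,23) fires=20 [13,24) fires=20 [14,25) fires=20 [15,26) fires=22 [16,27) fires=29 [17,28) fires=29
i=18 t=29 v=4: → [29,40),[28,39),[27,38),[26,37),[25,36),[24,35),[23,34),[22,33),[21,32),[20,31),[19,30); WM=28
i=19 t=31 v=5: → [31,42),[30,41),[29,40),[28,39),[27,38),[26,37),[25,36),[24,35),[23,34),[22,33),[21,32); WM=28
i=20 t=31 v=5: → [31,42),[30,41),[29,40),[28,39),[27,38),[26,37),[25,36),[24,35),[23,34),[22,33),[21,32); WM=31; [18,29) fires=38 [19,30) fires=35 [20,31) fires=29
i=21 t=33 v=8: → [33,44),[32,43),[31,42),[30,41),[29,40),[28,39),[27,38),[26,37),[25,36),[24,35),[23,34); WM=31
i=22 t=27 v=2: DROP (t<31-2); WM=31
i=23 t=31 v=8: → [31,42),[30,41),[29,40),[28,39),[27,38),[26,37),[25,36),[24,35),[23,34),[22,33),[21,32); WM=33; [21,32) fires=47 [22,33) fires=40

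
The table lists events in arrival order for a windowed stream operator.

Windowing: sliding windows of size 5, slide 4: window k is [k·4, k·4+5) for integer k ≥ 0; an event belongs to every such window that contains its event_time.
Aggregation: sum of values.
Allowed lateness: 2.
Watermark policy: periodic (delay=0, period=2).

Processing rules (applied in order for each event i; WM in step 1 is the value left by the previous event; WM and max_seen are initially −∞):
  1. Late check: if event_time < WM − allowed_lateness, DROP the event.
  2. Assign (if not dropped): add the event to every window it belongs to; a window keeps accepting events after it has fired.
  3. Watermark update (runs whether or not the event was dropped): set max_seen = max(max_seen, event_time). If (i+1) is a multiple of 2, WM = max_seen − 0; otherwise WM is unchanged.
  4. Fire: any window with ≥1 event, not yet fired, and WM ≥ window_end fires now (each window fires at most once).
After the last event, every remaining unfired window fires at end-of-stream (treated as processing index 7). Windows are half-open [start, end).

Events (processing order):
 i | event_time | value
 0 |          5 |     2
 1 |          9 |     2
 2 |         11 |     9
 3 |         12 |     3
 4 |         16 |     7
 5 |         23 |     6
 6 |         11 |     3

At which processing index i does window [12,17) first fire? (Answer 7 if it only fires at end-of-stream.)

5

i=0 t=5 v=2: → [4,9); WM=−∞
i=1 t=9 v=2: → [8,13); WM=9; [4,9) fires=2
i=2 t=11 v=9: → [8,13); WM=9
i=3 t=12 v=3: → [12,17),[8,13); WM=12
i=4 t=16 v=7: → [16,21),[12,17); WM=12
i=5 t=23 v=6: → [20,25); WM=23; [8,13) fires=14 [12,17) fires=10 [16,21) fires=7
i=6 t=11 v=3: DROP (t<23-2); WM=23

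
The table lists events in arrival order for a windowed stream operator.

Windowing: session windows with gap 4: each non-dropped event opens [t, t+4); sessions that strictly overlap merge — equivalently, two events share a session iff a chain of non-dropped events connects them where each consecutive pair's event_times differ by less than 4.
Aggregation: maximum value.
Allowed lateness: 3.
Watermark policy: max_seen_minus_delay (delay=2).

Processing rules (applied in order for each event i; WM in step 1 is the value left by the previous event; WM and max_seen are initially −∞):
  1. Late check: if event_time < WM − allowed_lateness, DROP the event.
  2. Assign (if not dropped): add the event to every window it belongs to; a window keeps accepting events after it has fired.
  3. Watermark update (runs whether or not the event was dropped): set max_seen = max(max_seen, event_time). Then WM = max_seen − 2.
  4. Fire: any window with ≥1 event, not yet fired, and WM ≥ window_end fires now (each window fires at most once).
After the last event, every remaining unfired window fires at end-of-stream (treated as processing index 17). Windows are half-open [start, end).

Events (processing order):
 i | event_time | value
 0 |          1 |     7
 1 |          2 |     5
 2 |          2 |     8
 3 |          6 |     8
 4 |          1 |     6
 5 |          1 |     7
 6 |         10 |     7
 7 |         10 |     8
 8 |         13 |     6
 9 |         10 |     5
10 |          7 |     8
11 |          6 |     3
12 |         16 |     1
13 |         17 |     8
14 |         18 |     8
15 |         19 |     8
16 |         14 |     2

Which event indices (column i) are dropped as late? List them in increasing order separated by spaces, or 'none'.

10 11

i=0 t=1 v=7: → [1,5); WM=-1
i=1 t=2 v=5: → [1,6); WM=0
i=2 t=2 v=8: → [1,6); WM=0
i=3 t=6 v=8: → [6,10); WM=4
i=4 t=1 v=6: → [1,6); WM=4
i=5 t=1 v=7: → [1,6); WM=4
i=6 t=10 v=7: → [10,14); WM=8
i=7 t=10 v=8: → [10,14); WM=8
i=8 t=13 v=6: → [10,17); WM=11
i=9 t=10 v=5: → [10,17); WM=11
i=10 t=7 v=8: DROP (t<11-3); WM=11
i=11 t=6 v=3: DROP (t<11-3); WM=11
i=12 t=16 v=1: → [10,20); WM=14
i=13 t=17 v=8: → [10,21); WM=15
i=14 t=18 v=8: → [10,22); WM=16
i=15 t=19 v=8: → [10,23); WM=17
i=16 t=14 v=2: → [10,23); WM=17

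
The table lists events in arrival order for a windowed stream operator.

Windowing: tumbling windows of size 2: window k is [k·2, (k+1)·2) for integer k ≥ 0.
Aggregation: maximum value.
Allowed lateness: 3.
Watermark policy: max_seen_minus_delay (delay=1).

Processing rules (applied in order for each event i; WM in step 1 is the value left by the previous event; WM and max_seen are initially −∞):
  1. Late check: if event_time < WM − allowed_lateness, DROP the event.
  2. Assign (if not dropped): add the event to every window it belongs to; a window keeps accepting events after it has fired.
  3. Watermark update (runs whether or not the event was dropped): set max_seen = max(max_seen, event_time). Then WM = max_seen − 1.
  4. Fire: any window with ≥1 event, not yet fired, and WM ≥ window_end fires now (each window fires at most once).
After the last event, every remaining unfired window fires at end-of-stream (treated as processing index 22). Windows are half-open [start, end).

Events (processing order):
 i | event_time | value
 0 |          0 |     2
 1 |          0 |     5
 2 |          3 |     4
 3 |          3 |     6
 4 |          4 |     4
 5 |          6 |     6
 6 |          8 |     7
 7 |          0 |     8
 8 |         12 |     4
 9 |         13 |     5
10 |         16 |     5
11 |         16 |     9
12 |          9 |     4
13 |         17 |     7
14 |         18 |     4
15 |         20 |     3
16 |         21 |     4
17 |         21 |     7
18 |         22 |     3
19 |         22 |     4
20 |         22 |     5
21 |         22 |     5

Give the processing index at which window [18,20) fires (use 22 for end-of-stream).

i=0 t=0 v=2: → [0,2); WM=-1
i=1 t=0 v=5: → [0,2); WM=-1
i=2 t=3 v=4: → [2,4); WM=2; [0,2) fires=5
i=3 t=3 v=6: → [2,4); WM=2
i=4 t=4 v=4: → [4,6); WM=3
i=5 t=6 v=6: → [6,8); WM=5; [2,4) fires=6
i=6 t=8 v=7: → [8,10); WM=7; [4,6) fires=4
i=7 t=0 v=8: DROP (t<7-3); WM=7
i=8 t=12 v=4: → [12,14); WM=11; [6,8) fires=6 [8,10) fires=7
i=9 t=13 v=5: → [12,14); WM=12
i=10 t=16 v=5: → [16,18); WM=15; [12,14) fires=5
i=11 t=16 v=9: → [16,18); WM=15
i=12 t=9 v=4: DROP (t<15-3); WM=15
i=13 t=17 v=7: → [16,18); WM=16
i=14 t=18 v=4: → [18,20); WM=17
i=15 t=20 v=3: → [20,22); WM=19; [16,18) fires=9
i=16 t=21 v=4: → [20,22); WM=20; [18,20) fires=4
i=17 t=21 v=7: → [20,22); WM=20
i=18 t=22 v=3: → [22,24); WM=21
i=19 t=22 v=4: → [22,24); WM=21
i=20 t=22 v=5: → [22,24); WM=21
i=21 t=22 v=5: → [22,24); WM=21

16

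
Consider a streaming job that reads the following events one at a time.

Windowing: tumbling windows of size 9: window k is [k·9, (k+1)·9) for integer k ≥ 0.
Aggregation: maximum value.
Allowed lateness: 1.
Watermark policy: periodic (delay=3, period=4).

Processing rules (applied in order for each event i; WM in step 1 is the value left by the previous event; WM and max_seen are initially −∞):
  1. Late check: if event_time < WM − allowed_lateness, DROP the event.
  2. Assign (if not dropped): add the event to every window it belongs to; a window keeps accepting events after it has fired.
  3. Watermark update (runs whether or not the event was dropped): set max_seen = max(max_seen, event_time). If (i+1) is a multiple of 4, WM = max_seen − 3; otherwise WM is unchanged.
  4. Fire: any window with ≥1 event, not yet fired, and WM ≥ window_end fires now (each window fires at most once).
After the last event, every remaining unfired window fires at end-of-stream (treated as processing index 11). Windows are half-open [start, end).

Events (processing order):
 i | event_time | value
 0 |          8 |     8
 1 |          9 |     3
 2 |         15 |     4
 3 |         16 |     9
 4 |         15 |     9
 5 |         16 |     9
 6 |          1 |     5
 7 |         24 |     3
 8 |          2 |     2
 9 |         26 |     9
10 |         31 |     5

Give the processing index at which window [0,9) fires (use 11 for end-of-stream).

3

i=0 t=8 v=8: → [0,9); WM=−∞
i=1 t=9 v=3: → [9,18); WM=−∞
i=2 t=15 v=4: → [9,18); WM=−∞
i=3 t=16 v=9: → [9,18); WM=13; [0,9) fires=8
i=4 t=15 v=9: → [9,18); WM=13
i=5 t=16 v=9: → [9,18); WM=13
i=6 t=1 v=5: DROP (t<13-1); WM=13
i=7 t=24 v=3: → [18,27); WM=21; [9,18) fires=9
i=8 t=2 v=2: DROP (t<21-1); WM=21
i=9 t=26 v=9: → [18,27); WM=21
i=10 t=31 v=5: → [27,36); WM=21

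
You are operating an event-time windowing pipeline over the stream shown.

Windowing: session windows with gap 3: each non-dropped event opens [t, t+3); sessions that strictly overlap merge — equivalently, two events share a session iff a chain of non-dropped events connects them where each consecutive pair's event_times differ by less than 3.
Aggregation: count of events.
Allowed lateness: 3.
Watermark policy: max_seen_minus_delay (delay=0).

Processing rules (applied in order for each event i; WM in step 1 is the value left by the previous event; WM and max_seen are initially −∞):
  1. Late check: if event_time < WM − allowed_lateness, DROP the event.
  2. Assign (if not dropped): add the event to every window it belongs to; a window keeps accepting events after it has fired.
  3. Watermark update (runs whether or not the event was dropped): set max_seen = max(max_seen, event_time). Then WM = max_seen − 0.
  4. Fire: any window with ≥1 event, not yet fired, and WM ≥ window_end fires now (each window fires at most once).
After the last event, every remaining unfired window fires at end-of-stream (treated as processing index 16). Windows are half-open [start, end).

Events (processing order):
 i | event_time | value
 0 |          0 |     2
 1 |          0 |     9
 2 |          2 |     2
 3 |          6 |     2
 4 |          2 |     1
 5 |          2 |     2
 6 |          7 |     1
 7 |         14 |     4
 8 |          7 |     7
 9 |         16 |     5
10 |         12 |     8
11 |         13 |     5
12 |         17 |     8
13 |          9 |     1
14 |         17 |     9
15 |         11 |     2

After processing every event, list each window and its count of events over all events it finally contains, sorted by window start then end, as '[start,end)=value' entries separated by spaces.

i=0 t=0 v=2: → [0,3); WM=0
i=1 t=0 v=9: → [0,3); WM=0
i=2 t=2 v=2: → [0,5); WM=2
i=3 t=6 v=2: → [6,9); WM=6
i=4 t=2 v=1: DROP (t<6-3); WM=6
i=5 t=2 v=2: DROP (t<6-3); WM=6
i=6 t=7 v=1: → [6,10); WM=7
i=7 t=14 v=4: → [14,17); WM=14
i=8 t=7 v=7: DROP (t<14-3); WM=14
i=9 t=16 v=5: → [14,19); WM=16
i=10 t=12 v=8: DROP (t<16-3); WM=16
i=11 t=13 v=5: → [13,19); WM=16
i=12 t=17 v=8: → [13,20); WM=17
i=13 t=9 v=1: DROP (t<17-3); WM=17
i=14 t=17 v=9: → [13,20); WM=17
i=15 t=11 v=2: DROP (t<17-3); WM=17

[0,5)=3 [6,10)=2 [13,20)=5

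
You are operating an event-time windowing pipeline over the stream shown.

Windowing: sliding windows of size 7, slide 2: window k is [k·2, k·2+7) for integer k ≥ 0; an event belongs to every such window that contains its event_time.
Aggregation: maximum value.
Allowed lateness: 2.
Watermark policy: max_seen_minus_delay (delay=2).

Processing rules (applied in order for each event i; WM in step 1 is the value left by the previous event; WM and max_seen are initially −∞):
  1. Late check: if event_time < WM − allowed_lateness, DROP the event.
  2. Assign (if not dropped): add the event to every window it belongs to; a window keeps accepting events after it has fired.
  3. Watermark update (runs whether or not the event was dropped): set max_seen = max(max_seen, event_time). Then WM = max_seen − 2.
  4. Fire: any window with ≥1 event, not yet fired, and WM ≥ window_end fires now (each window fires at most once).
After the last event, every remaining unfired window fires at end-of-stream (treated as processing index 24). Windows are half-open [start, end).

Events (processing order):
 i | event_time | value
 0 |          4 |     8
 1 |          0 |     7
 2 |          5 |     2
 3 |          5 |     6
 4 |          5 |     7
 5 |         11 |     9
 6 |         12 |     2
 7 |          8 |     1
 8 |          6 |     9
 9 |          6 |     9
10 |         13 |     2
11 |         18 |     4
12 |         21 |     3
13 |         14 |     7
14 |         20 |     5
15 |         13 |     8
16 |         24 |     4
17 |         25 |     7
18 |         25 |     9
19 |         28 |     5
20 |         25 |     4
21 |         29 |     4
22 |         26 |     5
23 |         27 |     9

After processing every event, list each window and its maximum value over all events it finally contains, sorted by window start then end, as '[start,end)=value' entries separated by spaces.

[0,7)=8 [2,9)=8 [4,11)=8 [6,13)=9 [8,15)=9 [10,17)=9 [12,19)=4 [14,21)=5 [16,23)=5 [18,25)=5 [20,27)=9 [22,29)=9 [24,31)=9 [26,33)=9 [28,35)=5

i=0 t=4 v=8: → [4,11),[2,9),[0,7); WM=2
i=1 t=0 v=7: → [0,7); WM=2
i=2 t=5 v=2: → [4,11),[2,9),[0,7); WM=3
i=3 t=5 v=6: → [4,11),[2,9),[0,7); WM=3
i=4 t=5 v=7: → [4,11),[2,9),[0,7); WM=3
i=5 t=11 v=9: → [10,17),[8,15),[6,13); WM=9; [0,7) fires=8 [2,9) fires=8
i=6 t=12 v=2: → [12,19),[10,17),[8,15),[6,13); WM=10
i=7 t=8 v=1: → [8,15),[6,13),[4,11),[2,9); WM=10
i=8 t=6 v=9: DROP (t<10-2); WM=10
i=9 t=6 v=9: DROP (t<10-2); WM=10
i=10 t=13 v=2: → [12,19),[10,17),[8,15); WM=11; [4,11) fires=8
i=11 t=18 v=4: → [18,25),[16,23),[14,21),[12,19); WM=16; [6,13) fires=9 [8,15) fires=9
i=12 t=21 v=3: → [20,27),[18,25),[16,23); WM=19; [10,17) fires=9 [12,19) fires=4
i=13 t=14 v=7: DROP (t<19-2); WM=19
i=14 t=20 v=5: → [20,27),[18,25),[16,23),[14,21); WM=19
i=15 t=13 v=8: DROP (t<19-2); WM=19
i=16 t=24 v=4: → [24,31),[22,29),[20,27),[18,25); WM=22; [14,21) fires=5
i=17 t=25 v=7: → [24,31),[22,29),[20,27); WM=23; [16,23) fires=5
i=18 t=25 v=9: → [24,31),[22,29),[20,27); WM=23
i=19 t=28 v=5: → [28,35),[26,33),[24,31),[22,29); WM=26; [18,25) fires=5
i=20 t=25 v=4: → [24,31),[22,29),[20,27); WM=26
i=21 t=29 v=4: → [28,35),[26,33),[24,31); WM=27; [20,27) fires=9
i=22 t=26 v=5: → [26,33),[24,31),[22,29),[20,27); WM=27
i=23 t=27 v=9: → [26,33),[24,31),[22,29); WM=27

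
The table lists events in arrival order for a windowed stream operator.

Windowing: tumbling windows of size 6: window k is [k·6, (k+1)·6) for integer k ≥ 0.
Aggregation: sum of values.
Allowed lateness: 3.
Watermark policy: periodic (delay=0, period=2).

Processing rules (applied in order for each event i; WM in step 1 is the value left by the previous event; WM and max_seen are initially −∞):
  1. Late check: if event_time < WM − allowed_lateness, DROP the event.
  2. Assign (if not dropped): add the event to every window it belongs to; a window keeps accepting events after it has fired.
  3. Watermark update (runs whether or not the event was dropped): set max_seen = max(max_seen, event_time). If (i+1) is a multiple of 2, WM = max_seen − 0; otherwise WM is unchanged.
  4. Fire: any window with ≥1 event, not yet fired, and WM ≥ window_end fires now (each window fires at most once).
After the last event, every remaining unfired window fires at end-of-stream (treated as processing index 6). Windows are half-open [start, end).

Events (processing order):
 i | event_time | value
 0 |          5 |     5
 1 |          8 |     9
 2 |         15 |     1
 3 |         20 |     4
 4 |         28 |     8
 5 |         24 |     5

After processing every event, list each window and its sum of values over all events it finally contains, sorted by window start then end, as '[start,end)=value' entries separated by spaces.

i=0 t=5 v=5: → [0,6); WM=−∞
i=1 t=8 v=9: → [6,12); WM=8; [0,6) fires=5
i=2 t=15 v=1: → [12,18); WM=8
i=3 t=20 v=4: → [18,24); WM=20; [6,12) fires=9 [12,18) fires=1
i=4 t=28 v=8: → [24,30); WM=20
i=5 t=24 v=5: → [24,30); WM=28; [18,24) fires=4

[0,6)=5 [6,12)=9 [12,18)=1 [18,24)=4 [24,30)=13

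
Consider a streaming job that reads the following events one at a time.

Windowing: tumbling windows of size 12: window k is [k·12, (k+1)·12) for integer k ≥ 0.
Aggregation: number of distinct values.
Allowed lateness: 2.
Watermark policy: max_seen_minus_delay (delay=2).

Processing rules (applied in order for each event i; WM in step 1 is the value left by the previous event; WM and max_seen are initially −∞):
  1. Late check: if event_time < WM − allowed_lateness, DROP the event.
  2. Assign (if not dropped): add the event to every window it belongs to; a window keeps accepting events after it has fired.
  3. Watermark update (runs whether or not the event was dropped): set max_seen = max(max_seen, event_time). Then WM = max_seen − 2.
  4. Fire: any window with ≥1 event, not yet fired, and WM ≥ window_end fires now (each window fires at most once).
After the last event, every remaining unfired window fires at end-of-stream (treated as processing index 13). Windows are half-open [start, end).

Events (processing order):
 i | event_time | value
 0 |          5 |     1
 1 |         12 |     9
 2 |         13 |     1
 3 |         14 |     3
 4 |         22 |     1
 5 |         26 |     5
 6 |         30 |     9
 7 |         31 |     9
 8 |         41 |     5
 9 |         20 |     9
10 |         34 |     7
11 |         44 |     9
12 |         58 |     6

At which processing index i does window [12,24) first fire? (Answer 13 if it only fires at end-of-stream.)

5

i=0 t=5 v=1: → [0,12); WM=3
i=1 t=12 v=9: → [12,24); WM=10
i=2 t=13 v=1: → [12,24); WM=11
i=3 t=14 v=3: → [12,24); WM=12; [0,12) fires=1
i=4 t=22 v=1: → [12,24); WM=20
i=5 t=26 v=5: → [24,36); WM=24; [12,24) fires=3
i=6 t=30 v=9: → [24,36); WM=28
i=7 t=31 v=9: → [24,36); WM=29
i=8 t=41 v=5: → [36,48); WM=39; [24,36) fires=2
i=9 t=20 v=9: DROP (t<39-2); WM=39
i=10 t=34 v=7: DROP (t<39-2); WM=39
i=11 t=44 v=9: → [36,48); WM=42
i=12 t=58 v=6: → [48,60); WM=56; [36,48) fires=2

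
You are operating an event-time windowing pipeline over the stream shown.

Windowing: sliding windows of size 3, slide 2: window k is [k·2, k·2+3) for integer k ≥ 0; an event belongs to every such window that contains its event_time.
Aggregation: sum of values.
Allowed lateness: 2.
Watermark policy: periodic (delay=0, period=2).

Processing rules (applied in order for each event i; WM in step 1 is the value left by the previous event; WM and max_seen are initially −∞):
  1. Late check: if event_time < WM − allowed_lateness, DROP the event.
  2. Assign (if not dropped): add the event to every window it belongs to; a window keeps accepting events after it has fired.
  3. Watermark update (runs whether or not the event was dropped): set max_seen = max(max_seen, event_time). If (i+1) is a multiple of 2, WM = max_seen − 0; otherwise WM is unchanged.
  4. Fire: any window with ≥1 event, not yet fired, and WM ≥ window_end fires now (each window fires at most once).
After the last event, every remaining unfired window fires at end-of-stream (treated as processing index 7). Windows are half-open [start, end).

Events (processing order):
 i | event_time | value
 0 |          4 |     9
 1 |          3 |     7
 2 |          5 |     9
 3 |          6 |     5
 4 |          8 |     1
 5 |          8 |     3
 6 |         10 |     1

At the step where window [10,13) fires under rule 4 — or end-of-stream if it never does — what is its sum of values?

1

i=0 t=4 v=9: → [4,7),[2,5); WM=−∞
i=1 t=3 v=7: → [2,5); WM=4
i=2 t=5 v=9: → [4,7); WM=4
i=3 t=6 v=5: → [6,9),[4,7); WM=6; [2,5) fires=16
i=4 t=8 v=1: → [8,11),[6,9); WM=6
i=5 t=8 v=3: → [8,11),[6,9); WM=8; [4,7) fires=23
i=6 t=10 v=1: → [10,13),[8,11); WM=8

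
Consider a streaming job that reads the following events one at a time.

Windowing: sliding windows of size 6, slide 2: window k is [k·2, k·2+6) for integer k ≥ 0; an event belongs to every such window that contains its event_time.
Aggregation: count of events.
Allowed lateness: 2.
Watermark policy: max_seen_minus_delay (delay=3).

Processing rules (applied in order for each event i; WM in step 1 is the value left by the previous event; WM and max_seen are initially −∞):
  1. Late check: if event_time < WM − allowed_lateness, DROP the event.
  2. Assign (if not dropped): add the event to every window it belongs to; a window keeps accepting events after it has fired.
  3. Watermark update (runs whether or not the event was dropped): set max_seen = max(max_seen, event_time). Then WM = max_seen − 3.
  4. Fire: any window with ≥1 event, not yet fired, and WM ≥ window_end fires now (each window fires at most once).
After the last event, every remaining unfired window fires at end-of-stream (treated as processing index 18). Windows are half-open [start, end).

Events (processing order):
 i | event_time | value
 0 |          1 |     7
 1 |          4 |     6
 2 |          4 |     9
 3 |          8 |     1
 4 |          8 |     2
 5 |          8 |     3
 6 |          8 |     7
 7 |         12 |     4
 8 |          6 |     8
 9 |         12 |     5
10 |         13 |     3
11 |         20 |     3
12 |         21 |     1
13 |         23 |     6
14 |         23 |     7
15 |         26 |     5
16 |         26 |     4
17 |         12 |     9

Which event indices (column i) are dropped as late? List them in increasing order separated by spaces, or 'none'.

i=0 t=1 v=7: → [0,6); WM=-2
i=1 t=4 v=6: → [4,10),[2,8),[0,6); WM=1
i=2 t=4 v=9: → [4,10),[2,8),[0,6); WM=1
i=3 t=8 v=1: → [8,14),[6,12),[4,10); WM=5
i=4 t=8 v=2: → [8,14),[6,12),[4,10); WM=5
i=5 t=8 v=3: → [8,14),[6,12),[4,10); WM=5
i=6 t=8 v=7: → [8,14),[6,12),[4,10); WM=5
i=7 t=12 v=4: → [12,18),[10,16),[8,14); WM=9; [0,6) fires=3 [2,8) fires=2
i=8 t=6 v=8: DROP (t<9-2); WM=9
i=9 t=12 v=5: → [12,18),[10,16),[8,14); WM=9
i=10 t=13 v=3: → [12,18),[10,16),[8,14); WM=10; [4,10) fires=6
i=11 t=20 v=3: → [20,26),[18,24),[16,22); WM=17; [6,12) fires=4 [8,14) fires=7 [10,16) fires=3
i=12 t=21 v=1: → [20,26),[18,24),[16,22); WM=18; [12,18) fires=3
i=13 t=23 v=6: → [22,28),[20,26),[18,24); WM=20
i=14 t=23 v=7: → [22,28),[20,26),[18,24); WM=20
i=15 t=26 v=5: → [26,32),[24,30),[22,28); WM=23; [16,22) fires=2
i=16 t=26 v=4: → [26,32),[24,30),[22,28); WM=23
i=17 t=12 v=9: DROP (t<23-2); WM=23

8 17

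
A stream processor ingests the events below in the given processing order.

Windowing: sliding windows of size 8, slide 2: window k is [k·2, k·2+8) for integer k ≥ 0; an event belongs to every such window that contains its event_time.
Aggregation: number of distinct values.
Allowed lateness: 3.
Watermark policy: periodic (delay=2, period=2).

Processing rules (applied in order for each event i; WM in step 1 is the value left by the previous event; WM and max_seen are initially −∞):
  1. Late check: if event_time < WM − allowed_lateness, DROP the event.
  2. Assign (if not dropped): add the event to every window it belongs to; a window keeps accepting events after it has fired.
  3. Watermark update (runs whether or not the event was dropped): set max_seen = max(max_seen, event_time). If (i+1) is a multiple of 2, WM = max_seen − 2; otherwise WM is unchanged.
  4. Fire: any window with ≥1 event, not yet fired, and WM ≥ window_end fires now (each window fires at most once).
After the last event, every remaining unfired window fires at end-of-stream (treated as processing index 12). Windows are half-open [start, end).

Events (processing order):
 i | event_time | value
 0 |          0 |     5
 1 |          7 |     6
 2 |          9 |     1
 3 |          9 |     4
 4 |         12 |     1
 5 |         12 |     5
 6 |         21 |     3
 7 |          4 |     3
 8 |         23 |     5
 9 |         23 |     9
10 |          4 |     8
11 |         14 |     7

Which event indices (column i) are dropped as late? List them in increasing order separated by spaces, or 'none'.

7 10 11

i=0 t=0 v=5: → [0,8); WM=−∞
i=1 t=7 v=6: → [6,14),[4,12),[2,10),[0,8); WM=5
i=2 t=9 v=1: → [8,16),[6,14),[4,12),[2,10); WM=5
i=3 t=9 v=4: → [8,16),[6,14),[4,12),[2,10); WM=7
i=4 t=12 v=1: → [12,20),[10,18),[8,16),[6,14); WM=7
i=5 t=12 v=5: → [12,20),[10,18),[8,16),[6,14); WM=10; [0,8) fires=2 [2,10) fires=3
i=6 t=21 v=3: → [20,28),[18,26),[16,24),[14,22); WM=10
i=7 t=4 v=3: DROP (t<10-3); WM=19; [4,12) fires=3 [6,14) fires=4 [8,16) fires=3 [10,18) fires=2
i=8 t=23 v=5: → [22,30),[20,28),[18,26),[16,24); WM=19
i=9 t=23 v=9: → [22,30),[20,28),[18,26),[16,24); WM=21; [12,20) fires=2
i=10 t=4 v=8: DROP (t<21-3); WM=21
i=11 t=14 v=7: DROP (t<21-3); WM=21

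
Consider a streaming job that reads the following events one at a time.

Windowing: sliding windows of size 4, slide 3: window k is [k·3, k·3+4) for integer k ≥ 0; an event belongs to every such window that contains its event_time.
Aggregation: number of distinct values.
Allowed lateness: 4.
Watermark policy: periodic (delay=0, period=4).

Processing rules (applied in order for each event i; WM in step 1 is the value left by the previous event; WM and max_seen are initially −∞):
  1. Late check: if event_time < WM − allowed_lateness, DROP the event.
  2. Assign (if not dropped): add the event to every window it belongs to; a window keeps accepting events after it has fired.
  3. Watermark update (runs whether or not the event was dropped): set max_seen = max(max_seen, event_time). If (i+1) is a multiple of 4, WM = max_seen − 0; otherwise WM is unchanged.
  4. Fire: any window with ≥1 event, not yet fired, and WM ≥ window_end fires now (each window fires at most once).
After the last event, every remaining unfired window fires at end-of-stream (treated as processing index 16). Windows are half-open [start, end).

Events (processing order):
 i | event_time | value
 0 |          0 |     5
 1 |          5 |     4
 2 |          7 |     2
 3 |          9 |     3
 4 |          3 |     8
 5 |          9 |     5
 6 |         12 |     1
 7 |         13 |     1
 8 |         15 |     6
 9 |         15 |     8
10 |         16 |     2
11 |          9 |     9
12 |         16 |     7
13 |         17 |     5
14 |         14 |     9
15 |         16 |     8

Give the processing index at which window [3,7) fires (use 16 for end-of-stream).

3

i=0 t=0 v=5: → [0,4); WM=−∞
i=1 t=5 v=4: → [3,7); WM=−∞
i=2 t=7 v=2: → [6,10); WM=−∞
i=3 t=9 v=3: → [9,13),[6,10); WM=9; [0,4) fires=1 [3,7) fires=1
i=4 t=3 v=8: DROP (t<9-4); WM=9
i=5 t=9 v=5: → [9,13),[6,10); WM=9
i=6 t=12 v=1: → [12,16),[9,13); WM=9
i=7 t=13 v=1: → [12,16); WM=13; [6,10) fires=3 [9,13) fires=3
i=8 t=15 v=6: → [15,19),[12,16); WM=13
i=9 t=15 v=8: → [15,19),[12,16); WM=13
i=10 t=16 v=2: → [15,19); WM=13
i=11 t=9 v=9: → [9,13),[6,10); WM=16; [12,16) fires=3
i=12 t=16 v=7: → [15,19); WM=16
i=13 t=17 v=5: → [15,19); WM=16
i=14 t=14 v=9: → [12,16); WM=16
i=15 t=16 v=8: → [15,19); WM=17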